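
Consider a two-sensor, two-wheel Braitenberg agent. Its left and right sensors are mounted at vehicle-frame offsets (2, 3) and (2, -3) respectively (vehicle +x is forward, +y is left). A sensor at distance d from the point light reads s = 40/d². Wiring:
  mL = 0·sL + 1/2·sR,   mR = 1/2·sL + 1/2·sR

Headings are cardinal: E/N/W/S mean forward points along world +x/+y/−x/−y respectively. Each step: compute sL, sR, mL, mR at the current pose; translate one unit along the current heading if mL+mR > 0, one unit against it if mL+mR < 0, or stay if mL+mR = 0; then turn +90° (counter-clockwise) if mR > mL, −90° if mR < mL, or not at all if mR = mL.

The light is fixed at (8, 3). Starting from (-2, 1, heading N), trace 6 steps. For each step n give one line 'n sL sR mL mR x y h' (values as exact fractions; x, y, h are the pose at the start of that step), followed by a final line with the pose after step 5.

n=0: pose=(-2,1,N); sL=40/169, sR=40/49; mL=20/49, mR=4360/8281; mL+mR=7740/8281 → advance +1; mR−mL=20/169 → turn +1·90°
n=1: pose=(-2,2,W); sL=1/4, sR=10/37; mL=5/37, mR=77/296; mL+mR=117/296 → advance +1; mR−mL=1/8 → turn +1·90°
n=2: pose=(-3,2,S); sL=40/73, sR=8/41; mL=4/41, mR=1112/2993; mL+mR=1404/2993 → advance +1; mR−mL=20/73 → turn +1·90°
n=3: pose=(-3,1,E); sL=20/41, sR=20/53; mL=10/53, mR=940/2173; mL+mR=1350/2173 → advance +1; mR−mL=10/41 → turn +1·90°
n=4: pose=(-2,1,N); sL=40/169, sR=40/49; mL=20/49, mR=4360/8281; mL+mR=7740/8281 → advance +1; mR−mL=20/169 → turn +1·90°
n=5: pose=(-2,2,W); sL=1/4, sR=10/37; mL=5/37, mR=77/296; mL+mR=117/296 → advance +1; mR−mL=1/8 → turn +1·90°

0 40/169 40/49 20/49 4360/8281 -2 1 N
1 1/4 10/37 5/37 77/296 -2 2 W
2 40/73 8/41 4/41 1112/2993 -3 2 S
3 20/41 20/53 10/53 940/2173 -3 1 E
4 40/169 40/49 20/49 4360/8281 -2 1 N
5 1/4 10/37 5/37 77/296 -2 2 W
final -3 2 S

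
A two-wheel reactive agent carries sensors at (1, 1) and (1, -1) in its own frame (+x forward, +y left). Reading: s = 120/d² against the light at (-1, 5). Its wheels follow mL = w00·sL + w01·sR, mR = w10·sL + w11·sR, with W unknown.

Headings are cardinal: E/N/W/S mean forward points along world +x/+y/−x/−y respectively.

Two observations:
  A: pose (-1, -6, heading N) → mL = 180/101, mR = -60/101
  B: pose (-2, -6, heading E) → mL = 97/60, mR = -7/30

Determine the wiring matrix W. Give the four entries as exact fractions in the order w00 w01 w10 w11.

1 1/2 1/2 -1

obs A: pose=(-1,-6,N) → sL=120/101, sR=120/101, mL=180/101, mR=-60/101
obs B: pose=(-2,-6,E) → sL=6/5, sR=5/6, mL=97/60, mR=-7/30
sensor matrix S = [[120/101, 120/101], [6/5, 5/6]]; det S = -44/101
solve [mL_A; mL_B] = S·[w00; w01] and [mR_A; mR_B] = S·[w10; w11]:
  w00 = 1, w01 = 1/2, w10 = 1/2, w11 = -1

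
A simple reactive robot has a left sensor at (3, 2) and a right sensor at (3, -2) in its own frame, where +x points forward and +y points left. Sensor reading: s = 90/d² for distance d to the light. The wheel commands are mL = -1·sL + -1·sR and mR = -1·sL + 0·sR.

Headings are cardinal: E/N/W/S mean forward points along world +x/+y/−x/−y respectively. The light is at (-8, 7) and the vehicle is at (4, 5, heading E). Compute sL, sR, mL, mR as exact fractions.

left sensor world pos  = (7, 7); dL² = 225
right sensor world pos = (7, 3); dR² = 241
sL = 90/225 = 2/5
sR = 90/241 = 90/241
mL = -1·sL + -1·sR = -932/1205
mR = -1·sL + 0·sR = -2/5

2/5 90/241 -932/1205 -2/5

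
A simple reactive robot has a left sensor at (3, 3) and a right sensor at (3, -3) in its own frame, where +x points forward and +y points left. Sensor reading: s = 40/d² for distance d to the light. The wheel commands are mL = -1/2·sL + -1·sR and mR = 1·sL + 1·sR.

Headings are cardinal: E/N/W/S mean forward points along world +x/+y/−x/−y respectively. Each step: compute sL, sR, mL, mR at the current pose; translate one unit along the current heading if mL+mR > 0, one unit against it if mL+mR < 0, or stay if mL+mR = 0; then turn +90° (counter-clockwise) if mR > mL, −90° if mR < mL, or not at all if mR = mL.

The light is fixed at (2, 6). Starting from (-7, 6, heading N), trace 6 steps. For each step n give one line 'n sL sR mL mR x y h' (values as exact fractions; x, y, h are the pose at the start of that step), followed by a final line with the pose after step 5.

0 40/153 8/9 -52/51 176/153 -7 6 N
1 10/37 1/4 -57/148 77/148 -7 7 W
2 40/53 40/173 -5580/9169 9040/9169 -8 7 S
3 20/29 20/29 -30/29 40/29 -8 6 E
4 40/153 8/9 -52/51 176/153 -7 6 N
5 10/37 1/4 -57/148 77/148 -7 7 W
final -8 7 S

n=0: pose=(-7,6,N); sL=40/153, sR=8/9; mL=-52/51, mR=176/153; mL+mR=20/153 → advance +1; mR−mL=332/153 → turn +1·90°
n=1: pose=(-7,7,W); sL=10/37, sR=1/4; mL=-57/148, mR=77/148; mL+mR=5/37 → advance +1; mR−mL=67/74 → turn +1·90°
n=2: pose=(-8,7,S); sL=40/53, sR=40/173; mL=-5580/9169, mR=9040/9169; mL+mR=20/53 → advance +1; mR−mL=14620/9169 → turn +1·90°
n=3: pose=(-8,6,E); sL=20/29, sR=20/29; mL=-30/29, mR=40/29; mL+mR=10/29 → advance +1; mR−mL=70/29 → turn +1·90°
n=4: pose=(-7,6,N); sL=40/153, sR=8/9; mL=-52/51, mR=176/153; mL+mR=20/153 → advance +1; mR−mL=332/153 → turn +1·90°
n=5: pose=(-7,7,W); sL=10/37, sR=1/4; mL=-57/148, mR=77/148; mL+mR=5/37 → advance +1; mR−mL=67/74 → turn +1·90°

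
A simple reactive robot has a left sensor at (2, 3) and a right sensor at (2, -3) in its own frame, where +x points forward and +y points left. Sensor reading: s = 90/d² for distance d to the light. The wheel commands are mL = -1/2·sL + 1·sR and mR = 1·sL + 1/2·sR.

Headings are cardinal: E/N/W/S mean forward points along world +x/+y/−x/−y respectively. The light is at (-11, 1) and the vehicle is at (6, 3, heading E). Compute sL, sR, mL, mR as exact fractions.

45/193 45/181 9225/69866 24975/69866

left sensor world pos  = (8, 6); dL² = 386
right sensor world pos = (8, 0); dR² = 362
sL = 90/386 = 45/193
sR = 90/362 = 45/181
mL = -1/2·sL + 1·sR = 9225/69866
mR = 1·sL + 1/2·sR = 24975/69866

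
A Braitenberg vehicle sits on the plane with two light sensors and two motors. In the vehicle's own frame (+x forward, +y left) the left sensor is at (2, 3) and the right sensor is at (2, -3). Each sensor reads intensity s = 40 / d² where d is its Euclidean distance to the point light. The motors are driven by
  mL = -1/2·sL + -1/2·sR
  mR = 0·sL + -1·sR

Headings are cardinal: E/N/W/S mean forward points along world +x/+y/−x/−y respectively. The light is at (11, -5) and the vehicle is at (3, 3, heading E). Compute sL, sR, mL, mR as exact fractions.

40/157 40/61 -4360/9577 -40/61

left sensor world pos  = (5, 6); dL² = 157
right sensor world pos = (5, 0); dR² = 61
sL = 40/157 = 40/157
sR = 40/61 = 40/61
mL = -1/2·sL + -1/2·sR = -4360/9577
mR = 0·sL + -1·sR = -40/61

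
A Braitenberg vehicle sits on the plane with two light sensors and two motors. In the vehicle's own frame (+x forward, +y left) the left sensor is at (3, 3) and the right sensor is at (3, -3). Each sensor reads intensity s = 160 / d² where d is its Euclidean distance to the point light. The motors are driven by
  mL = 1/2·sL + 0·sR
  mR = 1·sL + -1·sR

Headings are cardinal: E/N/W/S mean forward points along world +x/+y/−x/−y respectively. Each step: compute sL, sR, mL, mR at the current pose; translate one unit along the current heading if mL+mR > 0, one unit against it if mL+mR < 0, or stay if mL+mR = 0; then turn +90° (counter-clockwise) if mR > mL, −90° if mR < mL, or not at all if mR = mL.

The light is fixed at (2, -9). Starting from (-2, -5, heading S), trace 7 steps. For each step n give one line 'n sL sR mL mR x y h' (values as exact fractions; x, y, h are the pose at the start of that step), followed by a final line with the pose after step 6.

0 80 16/5 40 384/5 -2 -5 S
1 160/37 160 80/37 -5760/37 -2 -6 E
2 40 5/2 20 75/2 -3 -6 S
3 160/29 32 80/29 -768/29 -3 -7 E
4 16 80/41 8 576/41 -4 -7 S
5 32/5 160/13 16/5 -384/65 -4 -8 E
6 8 20/13 4 84/13 -5 -8 S
final -5 -9 E

n=0: pose=(-2,-5,S); sL=80, sR=16/5; mL=40, mR=384/5; mL+mR=584/5 → advance +1; mR−mL=184/5 → turn +1·90°
n=1: pose=(-2,-6,E); sL=160/37, sR=160; mL=80/37, mR=-5760/37; mL+mR=-5680/37 → advance -1; mR−mL=-5840/37 → turn -1·90°
n=2: pose=(-3,-6,S); sL=40, sR=5/2; mL=20, mR=75/2; mL+mR=115/2 → advance +1; mR−mL=35/2 → turn +1·90°
n=3: pose=(-3,-7,E); sL=160/29, sR=32; mL=80/29, mR=-768/29; mL+mR=-688/29 → advance -1; mR−mL=-848/29 → turn -1·90°
n=4: pose=(-4,-7,S); sL=16, sR=80/41; mL=8, mR=576/41; mL+mR=904/41 → advance +1; mR−mL=248/41 → turn +1·90°
n=5: pose=(-4,-8,E); sL=32/5, sR=160/13; mL=16/5, mR=-384/65; mL+mR=-176/65 → advance -1; mR−mL=-592/65 → turn -1·90°
n=6: pose=(-5,-8,S); sL=8, sR=20/13; mL=4, mR=84/13; mL+mR=136/13 → advance +1; mR−mL=32/13 → turn +1·90°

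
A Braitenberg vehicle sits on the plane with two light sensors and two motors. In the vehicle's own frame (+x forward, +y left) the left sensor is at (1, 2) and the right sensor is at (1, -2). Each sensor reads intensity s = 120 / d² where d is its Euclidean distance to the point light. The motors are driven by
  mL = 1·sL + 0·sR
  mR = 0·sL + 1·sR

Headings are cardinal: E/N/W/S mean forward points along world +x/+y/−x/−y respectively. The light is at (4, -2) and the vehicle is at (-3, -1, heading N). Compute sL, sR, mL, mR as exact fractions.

24/17 120/29 24/17 120/29

left sensor world pos  = (-5, 0); dL² = 85
right sensor world pos = (-1, 0); dR² = 29
sL = 120/85 = 24/17
sR = 120/29 = 120/29
mL = 1·sL + 0·sR = 24/17
mR = 0·sL + 1·sR = 120/29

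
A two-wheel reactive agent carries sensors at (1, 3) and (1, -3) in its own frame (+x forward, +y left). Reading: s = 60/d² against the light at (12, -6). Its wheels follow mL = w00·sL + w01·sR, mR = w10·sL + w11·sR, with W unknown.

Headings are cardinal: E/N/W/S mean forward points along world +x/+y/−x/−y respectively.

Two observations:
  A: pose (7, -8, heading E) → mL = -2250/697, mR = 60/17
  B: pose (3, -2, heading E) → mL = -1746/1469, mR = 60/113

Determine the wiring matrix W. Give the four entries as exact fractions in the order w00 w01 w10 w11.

obs A: pose=(7,-8,E) → sL=60/17, sR=60/41, mL=-2250/697, mR=60/17
obs B: pose=(3,-2,E) → sL=60/113, sR=12/13, mL=-1746/1469, mR=60/113
sensor matrix S = [[60/17, 60/41], [60/113, 12/13]]; det S = 2540160/1023893
solve [mL_A; mL_B] = S·[w00; w01] and [mR_A; mR_B] = S·[w10; w11]:
  w00 = -1/2, w01 = -1, w10 = 1, w11 = 0

-1/2 -1 1 0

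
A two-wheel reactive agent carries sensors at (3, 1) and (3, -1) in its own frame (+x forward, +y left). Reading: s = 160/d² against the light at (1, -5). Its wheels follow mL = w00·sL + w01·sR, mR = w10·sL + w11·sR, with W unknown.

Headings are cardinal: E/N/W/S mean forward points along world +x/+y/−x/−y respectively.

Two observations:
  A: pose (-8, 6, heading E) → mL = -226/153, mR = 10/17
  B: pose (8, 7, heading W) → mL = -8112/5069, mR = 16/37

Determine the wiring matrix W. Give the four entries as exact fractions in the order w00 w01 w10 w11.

obs A: pose=(-8,6,E) → sL=8/9, sR=20/17, mL=-226/153, mR=10/17
obs B: pose=(8,7,W) → sL=160/137, sR=32/37, mL=-8112/5069, mR=16/37
sensor matrix S = [[8/9, 20/17], [160/137, 32/37]]; det S = -469376/775557
solve [mL_A; mL_B] = S·[w00; w01] and [mR_A; mR_B] = S·[w10; w11]:
  w00 = -1, w01 = -1/2, w10 = 0, w11 = 1/2

-1 -1/2 0 1/2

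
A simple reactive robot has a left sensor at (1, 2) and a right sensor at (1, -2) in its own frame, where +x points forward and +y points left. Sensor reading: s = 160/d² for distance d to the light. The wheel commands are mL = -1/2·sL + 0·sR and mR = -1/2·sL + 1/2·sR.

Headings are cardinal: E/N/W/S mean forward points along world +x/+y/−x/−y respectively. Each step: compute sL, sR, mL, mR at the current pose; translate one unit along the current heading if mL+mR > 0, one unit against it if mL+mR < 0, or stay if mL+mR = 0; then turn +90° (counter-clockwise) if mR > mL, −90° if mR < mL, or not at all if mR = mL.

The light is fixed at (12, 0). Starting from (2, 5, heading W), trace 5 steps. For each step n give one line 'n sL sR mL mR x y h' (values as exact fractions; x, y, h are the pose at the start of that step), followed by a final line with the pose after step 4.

n=0: pose=(2,5,W); sL=16/13, sR=16/17; mL=-8/13, mR=-32/221; mL+mR=-168/221 → advance -1; mR−mL=8/17 → turn +1·90°
n=1: pose=(3,5,S); sL=32/13, sR=160/137; mL=-16/13, mR=-1152/1781; mL+mR=-3344/1781 → advance -1; mR−mL=80/137 → turn +1·90°
n=2: pose=(3,6,E); sL=5/4, sR=2; mL=-5/8, mR=3/8; mL+mR=-1/4 → advance -1; mR−mL=1 → turn +1·90°
n=3: pose=(2,6,N); sL=160/193, sR=160/113; mL=-80/193, mR=6400/21809; mL+mR=-2640/21809 → advance -1; mR−mL=80/113 → turn +1·90°
n=4: pose=(2,5,W); sL=16/13, sR=16/17; mL=-8/13, mR=-32/221; mL+mR=-168/221 → advance -1; mR−mL=8/17 → turn +1·90°

0 16/13 16/17 -8/13 -32/221 2 5 W
1 32/13 160/137 -16/13 -1152/1781 3 5 S
2 5/4 2 -5/8 3/8 3 6 E
3 160/193 160/113 -80/193 6400/21809 2 6 N
4 16/13 16/17 -8/13 -32/221 2 5 W
final 3 5 S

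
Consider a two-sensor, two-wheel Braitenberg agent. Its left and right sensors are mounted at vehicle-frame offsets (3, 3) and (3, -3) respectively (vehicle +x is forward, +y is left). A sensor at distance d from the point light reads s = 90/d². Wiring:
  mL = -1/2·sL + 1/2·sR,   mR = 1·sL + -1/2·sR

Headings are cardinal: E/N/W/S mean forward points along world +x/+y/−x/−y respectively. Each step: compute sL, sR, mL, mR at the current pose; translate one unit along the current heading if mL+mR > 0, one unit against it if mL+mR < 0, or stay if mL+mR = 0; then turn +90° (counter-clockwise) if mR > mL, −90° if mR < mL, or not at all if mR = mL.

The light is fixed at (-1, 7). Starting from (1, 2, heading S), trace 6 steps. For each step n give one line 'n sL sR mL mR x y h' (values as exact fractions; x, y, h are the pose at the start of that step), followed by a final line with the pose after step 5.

0 90/89 18/13 216/1157 369/1157 1 2 S
1 45/17 45/53 -810/901 4005/1802 1 1 E
2 10 2 -4 9 2 1 N
3 45/32 45/2 675/64 -315/32 2 2 W
4 18 90/29 -216/29 477/29 1 2 N
5 9/5 45 108/5 -207/10 1 3 W
final 0 3 N

n=0: pose=(1,2,S); sL=90/89, sR=18/13; mL=216/1157, mR=369/1157; mL+mR=45/89 → advance +1; mR−mL=153/1157 → turn +1·90°
n=1: pose=(1,1,E); sL=45/17, sR=45/53; mL=-810/901, mR=4005/1802; mL+mR=45/34 → advance +1; mR−mL=5625/1802 → turn +1·90°
n=2: pose=(2,1,N); sL=10, sR=2; mL=-4, mR=9; mL+mR=5 → advance +1; mR−mL=13 → turn +1·90°
n=3: pose=(2,2,W); sL=45/32, sR=45/2; mL=675/64, mR=-315/32; mL+mR=45/64 → advance +1; mR−mL=-1305/64 → turn -1·90°
n=4: pose=(1,2,N); sL=18, sR=90/29; mL=-216/29, mR=477/29; mL+mR=9 → advance +1; mR−mL=693/29 → turn +1·90°
n=5: pose=(1,3,W); sL=9/5, sR=45; mL=108/5, mR=-207/10; mL+mR=9/10 → advance +1; mR−mL=-423/10 → turn -1·90°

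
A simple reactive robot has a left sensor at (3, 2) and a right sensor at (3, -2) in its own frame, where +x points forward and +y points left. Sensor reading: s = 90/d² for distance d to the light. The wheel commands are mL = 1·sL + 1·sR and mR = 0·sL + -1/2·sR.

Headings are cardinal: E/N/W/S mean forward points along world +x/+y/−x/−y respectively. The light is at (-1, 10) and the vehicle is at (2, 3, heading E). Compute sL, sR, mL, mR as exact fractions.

left sensor world pos  = (5, 5); dL² = 61
right sensor world pos = (5, 1); dR² = 117
sL = 90/61 = 90/61
sR = 90/117 = 10/13
mL = 1·sL + 1·sR = 1780/793
mR = 0·sL + -1/2·sR = -5/13

90/61 10/13 1780/793 -5/13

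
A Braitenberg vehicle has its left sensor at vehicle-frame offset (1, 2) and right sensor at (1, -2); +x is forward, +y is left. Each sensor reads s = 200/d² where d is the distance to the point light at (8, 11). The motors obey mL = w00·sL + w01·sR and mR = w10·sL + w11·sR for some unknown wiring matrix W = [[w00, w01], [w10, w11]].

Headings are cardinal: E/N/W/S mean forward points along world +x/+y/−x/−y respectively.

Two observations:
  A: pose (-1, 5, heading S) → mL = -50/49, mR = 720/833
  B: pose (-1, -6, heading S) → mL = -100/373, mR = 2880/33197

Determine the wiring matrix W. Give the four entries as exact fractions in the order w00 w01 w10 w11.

-1/2 0 1 -1

obs A: pose=(-1,5,S) → sL=100/49, sR=20/17, mL=-50/49, mR=720/833
obs B: pose=(-1,-6,S) → sL=200/373, sR=40/89, mL=-100/373, mR=2880/33197
sensor matrix S = [[100/49, 20/17], [200/373, 40/89]]; det S = 7920000/27653101
solve [mL_A; mL_B] = S·[w00; w01] and [mR_A; mR_B] = S·[w10; w11]:
  w00 = -1/2, w01 = 0, w10 = 1, w11 = -1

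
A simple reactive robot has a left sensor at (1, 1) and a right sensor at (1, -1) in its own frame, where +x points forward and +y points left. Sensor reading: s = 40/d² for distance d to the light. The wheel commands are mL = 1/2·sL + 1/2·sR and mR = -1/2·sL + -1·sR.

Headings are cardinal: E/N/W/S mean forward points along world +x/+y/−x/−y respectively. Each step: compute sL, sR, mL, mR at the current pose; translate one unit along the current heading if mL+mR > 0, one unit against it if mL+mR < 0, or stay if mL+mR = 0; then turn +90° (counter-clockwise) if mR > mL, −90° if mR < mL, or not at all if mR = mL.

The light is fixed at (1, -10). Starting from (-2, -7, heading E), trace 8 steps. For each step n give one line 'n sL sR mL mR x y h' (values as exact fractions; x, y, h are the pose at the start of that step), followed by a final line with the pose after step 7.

0 2 5 7/2 -6 -2 -7 E
1 40/13 40/29 840/377 -1100/377 -3 -7 S
2 20/17 4/5 84/85 -118/85 -3 -6 W
3 40/41 40/29 1400/1189 -2220/1189 -2 -6 N
4 2 5 7/2 -6 -2 -7 E
5 40/13 40/29 840/377 -1100/377 -3 -7 S
6 20/17 4/5 84/85 -118/85 -3 -6 W
7 40/41 40/29 1400/1189 -2220/1189 -2 -6 N
final -2 -7 E

n=0: pose=(-2,-7,E); sL=2, sR=5; mL=7/2, mR=-6; mL+mR=-5/2 → advance -1; mR−mL=-19/2 → turn -1·90°
n=1: pose=(-3,-7,S); sL=40/13, sR=40/29; mL=840/377, mR=-1100/377; mL+mR=-20/29 → advance -1; mR−mL=-1940/377 → turn -1·90°
n=2: pose=(-3,-6,W); sL=20/17, sR=4/5; mL=84/85, mR=-118/85; mL+mR=-2/5 → advance -1; mR−mL=-202/85 → turn -1·90°
n=3: pose=(-2,-6,N); sL=40/41, sR=40/29; mL=1400/1189, mR=-2220/1189; mL+mR=-20/29 → advance -1; mR−mL=-3620/1189 → turn -1·90°
n=4: pose=(-2,-7,E); sL=2, sR=5; mL=7/2, mR=-6; mL+mR=-5/2 → advance -1; mR−mL=-19/2 → turn -1·90°
n=5: pose=(-3,-7,S); sL=40/13, sR=40/29; mL=840/377, mR=-1100/377; mL+mR=-20/29 → advance -1; mR−mL=-1940/377 → turn -1·90°
n=6: pose=(-3,-6,W); sL=20/17, sR=4/5; mL=84/85, mR=-118/85; mL+mR=-2/5 → advance -1; mR−mL=-202/85 → turn -1·90°
n=7: pose=(-2,-6,N); sL=40/41, sR=40/29; mL=1400/1189, mR=-2220/1189; mL+mR=-20/29 → advance -1; mR−mL=-3620/1189 → turn -1·90°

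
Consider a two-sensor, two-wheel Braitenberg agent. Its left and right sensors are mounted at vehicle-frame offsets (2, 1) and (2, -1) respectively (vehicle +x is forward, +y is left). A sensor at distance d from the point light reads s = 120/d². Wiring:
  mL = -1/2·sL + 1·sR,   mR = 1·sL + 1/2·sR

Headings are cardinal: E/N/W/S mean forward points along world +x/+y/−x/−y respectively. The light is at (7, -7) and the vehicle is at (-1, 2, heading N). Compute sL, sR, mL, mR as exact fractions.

left sensor world pos  = (-2, 4); dL² = 202
right sensor world pos = (0, 4); dR² = 170
sL = 120/202 = 60/101
sR = 120/170 = 12/17
mL = -1/2·sL + 1·sR = 702/1717
mR = 1·sL + 1/2·sR = 1626/1717

60/101 12/17 702/1717 1626/1717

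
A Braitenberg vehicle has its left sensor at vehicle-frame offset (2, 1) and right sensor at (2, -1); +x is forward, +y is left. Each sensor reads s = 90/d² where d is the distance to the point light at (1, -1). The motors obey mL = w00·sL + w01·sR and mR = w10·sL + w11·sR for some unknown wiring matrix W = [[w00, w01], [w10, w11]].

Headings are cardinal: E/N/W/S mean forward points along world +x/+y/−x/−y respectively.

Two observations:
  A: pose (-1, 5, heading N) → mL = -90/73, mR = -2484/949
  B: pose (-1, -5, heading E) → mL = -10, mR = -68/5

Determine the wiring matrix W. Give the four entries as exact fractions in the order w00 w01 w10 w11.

obs A: pose=(-1,5,N) → sL=90/73, sR=18/13, mL=-90/73, mR=-2484/949
obs B: pose=(-1,-5,E) → sL=10, sR=18/5, mL=-10, mR=-68/5
sensor matrix S = [[90/73, 18/13], [10, 18/5]]; det S = -8928/949
solve [mL_A; mL_B] = S·[w00; w01] and [mR_A; mR_B] = S·[w10; w11]:
  w00 = -1, w01 = 0, w10 = -1, w11 = -1

-1 0 -1 -1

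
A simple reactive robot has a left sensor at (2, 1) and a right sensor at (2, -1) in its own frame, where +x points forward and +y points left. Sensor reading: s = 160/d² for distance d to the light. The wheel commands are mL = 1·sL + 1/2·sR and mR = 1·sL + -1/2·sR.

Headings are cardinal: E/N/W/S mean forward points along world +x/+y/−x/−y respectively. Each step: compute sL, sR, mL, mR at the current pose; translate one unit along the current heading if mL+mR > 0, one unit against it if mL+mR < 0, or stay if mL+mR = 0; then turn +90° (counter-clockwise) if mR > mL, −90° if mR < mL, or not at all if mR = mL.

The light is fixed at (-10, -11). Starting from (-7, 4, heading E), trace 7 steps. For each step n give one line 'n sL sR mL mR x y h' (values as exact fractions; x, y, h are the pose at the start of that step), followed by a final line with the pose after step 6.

n=0: pose=(-7,4,E); sL=160/281, sR=160/221; mL=57840/62101, mR=12880/62101; mL+mR=320/281 → advance +1; mR−mL=-160/221 → turn -1·90°
n=1: pose=(-6,4,S); sL=80/97, sR=80/89; mL=11000/8633, mR=3240/8633; mL+mR=160/97 → advance +1; mR−mL=-80/89 → turn -1·90°
n=2: pose=(-6,3,W); sL=160/173, sR=160/229; mL=50480/39617, mR=22800/39617; mL+mR=320/173 → advance +1; mR−mL=-160/229 → turn -1·90°
n=3: pose=(-7,3,N); sL=8/13, sR=10/17; mL=201/221, mR=71/221; mL+mR=16/13 → advance +1; mR−mL=-10/17 → turn -1·90°
n=4: pose=(-7,4,E); sL=160/281, sR=160/221; mL=57840/62101, mR=12880/62101; mL+mR=320/281 → advance +1; mR−mL=-160/221 → turn -1·90°
n=5: pose=(-6,4,S); sL=80/97, sR=80/89; mL=11000/8633, mR=3240/8633; mL+mR=160/97 → advance +1; mR−mL=-80/89 → turn -1·90°
n=6: pose=(-6,3,W); sL=160/173, sR=160/229; mL=50480/39617, mR=22800/39617; mL+mR=320/173 → advance +1; mR−mL=-160/229 → turn -1·90°

0 160/281 160/221 57840/62101 12880/62101 -7 4 E
1 80/97 80/89 11000/8633 3240/8633 -6 4 S
2 160/173 160/229 50480/39617 22800/39617 -6 3 W
3 8/13 10/17 201/221 71/221 -7 3 N
4 160/281 160/221 57840/62101 12880/62101 -7 4 E
5 80/97 80/89 11000/8633 3240/8633 -6 4 S
6 160/173 160/229 50480/39617 22800/39617 -6 3 W
final -7 3 N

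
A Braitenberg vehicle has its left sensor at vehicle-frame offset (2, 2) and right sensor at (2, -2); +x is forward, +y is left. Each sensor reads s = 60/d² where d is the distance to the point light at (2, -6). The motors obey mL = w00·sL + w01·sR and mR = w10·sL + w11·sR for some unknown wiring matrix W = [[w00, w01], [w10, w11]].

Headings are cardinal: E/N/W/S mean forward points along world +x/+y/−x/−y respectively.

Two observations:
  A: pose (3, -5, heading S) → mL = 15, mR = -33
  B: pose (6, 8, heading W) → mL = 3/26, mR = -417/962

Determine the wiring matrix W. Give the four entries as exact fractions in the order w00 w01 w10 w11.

0 1/2 -1/2 -1

obs A: pose=(3,-5,S) → sL=6, sR=30, mL=15, mR=-33
obs B: pose=(6,8,W) → sL=15/37, sR=3/13, mL=3/26, mR=-417/962
sensor matrix S = [[6, 30], [15/37, 3/13]]; det S = -5184/481
solve [mL_A; mL_B] = S·[w00; w01] and [mR_A; mR_B] = S·[w10; w11]:
  w00 = 0, w01 = 1/2, w10 = -1/2, w11 = -1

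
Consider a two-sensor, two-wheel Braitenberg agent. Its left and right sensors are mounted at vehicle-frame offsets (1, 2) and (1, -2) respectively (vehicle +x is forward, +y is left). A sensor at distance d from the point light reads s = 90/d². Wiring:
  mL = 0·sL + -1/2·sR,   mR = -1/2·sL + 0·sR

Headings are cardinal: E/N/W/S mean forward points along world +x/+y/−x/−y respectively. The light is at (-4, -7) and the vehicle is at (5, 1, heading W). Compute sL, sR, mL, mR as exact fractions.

left sensor world pos  = (4, -1); dL² = 100
right sensor world pos = (4, 3); dR² = 164
sL = 90/100 = 9/10
sR = 90/164 = 45/82
mL = 0·sL + -1/2·sR = -45/164
mR = -1/2·sL + 0·sR = -9/20

9/10 45/82 -45/164 -9/20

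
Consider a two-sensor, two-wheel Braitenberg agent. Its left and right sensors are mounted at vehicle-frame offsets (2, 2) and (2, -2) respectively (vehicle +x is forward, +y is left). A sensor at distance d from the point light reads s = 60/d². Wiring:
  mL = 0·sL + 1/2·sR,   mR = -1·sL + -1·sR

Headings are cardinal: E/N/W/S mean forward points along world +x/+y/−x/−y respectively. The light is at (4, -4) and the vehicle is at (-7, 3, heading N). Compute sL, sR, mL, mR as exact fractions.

6/25 10/27 5/27 -412/675

left sensor world pos  = (-9, 5); dL² = 250
right sensor world pos = (-5, 5); dR² = 162
sL = 60/250 = 6/25
sR = 60/162 = 10/27
mL = 0·sL + 1/2·sR = 5/27
mR = -1·sL + -1·sR = -412/675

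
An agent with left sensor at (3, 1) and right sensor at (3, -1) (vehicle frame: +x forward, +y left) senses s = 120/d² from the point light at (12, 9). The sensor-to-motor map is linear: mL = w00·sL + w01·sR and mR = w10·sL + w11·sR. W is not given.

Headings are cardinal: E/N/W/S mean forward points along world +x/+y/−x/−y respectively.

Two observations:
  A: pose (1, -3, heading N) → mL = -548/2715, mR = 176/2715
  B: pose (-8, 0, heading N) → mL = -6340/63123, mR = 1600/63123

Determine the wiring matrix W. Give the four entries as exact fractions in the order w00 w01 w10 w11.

-1 1/2 -1/2 1/2

obs A: pose=(1,-3,N) → sL=8/15, sR=120/181, mL=-548/2715, mR=176/2715
obs B: pose=(-8,0,N) → sL=40/159, sR=120/397, mL=-6340/63123, mR=1600/63123
sensor matrix S = [[8/15, 120/181], [40/159, 120/397]]; det S = -21248/3808421
solve [mL_A; mL_B] = S·[w00; w01] and [mR_A; mR_B] = S·[w10; w11]:
  w00 = -1, w01 = 1/2, w10 = -1/2, w11 = 1/2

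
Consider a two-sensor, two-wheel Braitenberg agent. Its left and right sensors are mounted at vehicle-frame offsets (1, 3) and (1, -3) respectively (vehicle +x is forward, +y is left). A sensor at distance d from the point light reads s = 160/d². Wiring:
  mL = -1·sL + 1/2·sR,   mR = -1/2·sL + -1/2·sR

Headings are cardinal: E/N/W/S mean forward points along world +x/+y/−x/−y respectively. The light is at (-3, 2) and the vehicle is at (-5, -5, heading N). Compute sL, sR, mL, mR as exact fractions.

160/61 160/37 -1040/2257 -7840/2257

left sensor world pos  = (-8, -4); dL² = 61
right sensor world pos = (-2, -4); dR² = 37
sL = 160/61 = 160/61
sR = 160/37 = 160/37
mL = -1·sL + 1/2·sR = -1040/2257
mR = -1/2·sL + -1/2·sR = -7840/2257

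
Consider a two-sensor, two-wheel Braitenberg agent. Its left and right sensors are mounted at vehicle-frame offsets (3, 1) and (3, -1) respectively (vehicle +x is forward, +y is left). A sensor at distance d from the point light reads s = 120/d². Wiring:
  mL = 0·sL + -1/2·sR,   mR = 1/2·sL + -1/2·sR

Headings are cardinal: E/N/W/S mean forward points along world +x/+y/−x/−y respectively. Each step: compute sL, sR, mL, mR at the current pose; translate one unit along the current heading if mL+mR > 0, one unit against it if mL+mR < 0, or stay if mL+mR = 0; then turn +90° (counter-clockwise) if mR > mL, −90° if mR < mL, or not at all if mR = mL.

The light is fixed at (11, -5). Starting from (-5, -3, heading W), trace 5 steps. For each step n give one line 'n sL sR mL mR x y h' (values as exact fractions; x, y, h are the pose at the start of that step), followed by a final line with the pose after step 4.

n=0: pose=(-5,-3,W); sL=60/181, sR=12/37; mL=-6/37, mR=24/6697; mL+mR=-1062/6697 → advance -1; mR−mL=30/181 → turn +1·90°
n=1: pose=(-4,-3,S); sL=120/197, sR=120/257; mL=-60/257, mR=3600/50629; mL+mR=-8220/50629 → advance -1; mR−mL=60/197 → turn +1·90°
n=2: pose=(-4,-2,E); sL=3/4, sR=30/37; mL=-15/37, mR=-9/296; mL+mR=-129/296 → advance -1; mR−mL=3/8 → turn +1·90°
n=3: pose=(-5,-2,N); sL=24/65, sR=40/87; mL=-20/87, mR=-256/5655; mL+mR=-1556/5655 → advance -1; mR−mL=12/65 → turn +1·90°
n=4: pose=(-5,-3,W); sL=60/181, sR=12/37; mL=-6/37, mR=24/6697; mL+mR=-1062/6697 → advance -1; mR−mL=30/181 → turn +1·90°

0 60/181 12/37 -6/37 24/6697 -5 -3 W
1 120/197 120/257 -60/257 3600/50629 -4 -3 S
2 3/4 30/37 -15/37 -9/296 -4 -2 E
3 24/65 40/87 -20/87 -256/5655 -5 -2 N
4 60/181 12/37 -6/37 24/6697 -5 -3 W
final -4 -3 S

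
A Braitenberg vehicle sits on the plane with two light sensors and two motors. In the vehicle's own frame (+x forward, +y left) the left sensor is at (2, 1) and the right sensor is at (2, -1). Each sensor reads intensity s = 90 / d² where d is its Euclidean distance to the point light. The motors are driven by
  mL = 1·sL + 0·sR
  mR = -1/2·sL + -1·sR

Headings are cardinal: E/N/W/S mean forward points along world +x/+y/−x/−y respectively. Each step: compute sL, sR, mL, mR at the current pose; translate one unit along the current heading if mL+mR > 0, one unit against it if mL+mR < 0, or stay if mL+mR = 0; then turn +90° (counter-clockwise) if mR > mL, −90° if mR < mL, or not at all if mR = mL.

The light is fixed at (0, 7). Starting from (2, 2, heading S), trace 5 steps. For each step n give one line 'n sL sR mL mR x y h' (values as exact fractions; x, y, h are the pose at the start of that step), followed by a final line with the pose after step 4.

0 45/29 9/5 45/29 -747/290 2 2 S
1 18/5 10 18/5 -59/5 2 3 W
2 45/4 9/2 45/4 -81/8 3 3 N
3 90/29 90/41 90/29 -4455/1189 3 4 E
4 45/17 45/13 45/17 -2115/442 2 4 S
final 2 5 W

n=0: pose=(2,2,S); sL=45/29, sR=9/5; mL=45/29, mR=-747/290; mL+mR=-297/290 → advance -1; mR−mL=-1197/290 → turn -1·90°
n=1: pose=(2,3,W); sL=18/5, sR=10; mL=18/5, mR=-59/5; mL+mR=-41/5 → advance -1; mR−mL=-77/5 → turn -1·90°
n=2: pose=(3,3,N); sL=45/4, sR=9/2; mL=45/4, mR=-81/8; mL+mR=9/8 → advance +1; mR−mL=-171/8 → turn -1·90°
n=3: pose=(3,4,E); sL=90/29, sR=90/41; mL=90/29, mR=-4455/1189; mL+mR=-765/1189 → advance -1; mR−mL=-8145/1189 → turn -1·90°
n=4: pose=(2,4,S); sL=45/17, sR=45/13; mL=45/17, mR=-2115/442; mL+mR=-945/442 → advance -1; mR−mL=-3285/442 → turn -1·90°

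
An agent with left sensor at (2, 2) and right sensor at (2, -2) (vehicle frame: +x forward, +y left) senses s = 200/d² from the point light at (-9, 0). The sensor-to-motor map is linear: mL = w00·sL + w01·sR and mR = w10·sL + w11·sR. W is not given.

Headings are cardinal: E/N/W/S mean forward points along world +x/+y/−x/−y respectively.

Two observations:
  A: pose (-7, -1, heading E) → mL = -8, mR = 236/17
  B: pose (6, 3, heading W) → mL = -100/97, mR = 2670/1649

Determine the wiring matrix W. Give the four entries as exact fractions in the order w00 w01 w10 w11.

obs A: pose=(-7,-1,E) → sL=200/17, sR=8, mL=-8, mR=236/17
obs B: pose=(6,3,W) → sL=20/17, sR=100/97, mL=-100/97, mR=2670/1649
sensor matrix S = [[200/17, 8], [20/17, 100/97]]; det S = 4480/1649
solve [mL_A; mL_B] = S·[w00; w01] and [mR_A; mR_B] = S·[w10; w11]:
  w00 = 0, w01 = -1, w10 = 1/2, w11 = 1

0 -1 1/2 1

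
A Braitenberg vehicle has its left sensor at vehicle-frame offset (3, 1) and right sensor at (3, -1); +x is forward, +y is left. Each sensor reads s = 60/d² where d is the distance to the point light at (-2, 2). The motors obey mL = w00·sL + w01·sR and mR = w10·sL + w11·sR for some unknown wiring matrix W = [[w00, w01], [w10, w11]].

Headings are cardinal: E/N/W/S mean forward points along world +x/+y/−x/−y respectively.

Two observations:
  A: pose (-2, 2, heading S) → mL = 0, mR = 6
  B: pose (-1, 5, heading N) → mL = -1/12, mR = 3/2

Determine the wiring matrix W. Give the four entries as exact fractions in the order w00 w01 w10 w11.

-1/2 1/2 0 1

obs A: pose=(-2,2,S) → sL=6, sR=6, mL=0, mR=6
obs B: pose=(-1,5,N) → sL=5/3, sR=3/2, mL=-1/12, mR=3/2
sensor matrix S = [[6, 6], [5/3, 3/2]]; det S = -1
solve [mL_A; mL_B] = S·[w00; w01] and [mR_A; mR_B] = S·[w10; w11]:
  w00 = -1/2, w01 = 1/2, w10 = 0, w11 = 1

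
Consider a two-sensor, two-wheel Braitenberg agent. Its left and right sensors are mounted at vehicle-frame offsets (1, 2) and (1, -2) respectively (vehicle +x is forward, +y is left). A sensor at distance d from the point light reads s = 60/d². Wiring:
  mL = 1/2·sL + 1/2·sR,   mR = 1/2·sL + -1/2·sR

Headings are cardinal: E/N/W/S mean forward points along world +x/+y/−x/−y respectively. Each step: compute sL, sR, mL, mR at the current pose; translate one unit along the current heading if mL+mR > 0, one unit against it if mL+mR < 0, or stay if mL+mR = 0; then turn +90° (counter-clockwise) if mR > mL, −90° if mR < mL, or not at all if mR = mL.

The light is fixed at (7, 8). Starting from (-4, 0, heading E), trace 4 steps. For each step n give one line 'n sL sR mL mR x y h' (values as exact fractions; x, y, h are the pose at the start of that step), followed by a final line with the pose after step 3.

0 15/34 3/10 63/170 6/85 -4 0 E
1 12/29 4/15 148/435 32/435 -3 0 S
2 30/121 6/17 618/2057 -108/2057 -3 -1 W
3 60/233 12/29 2268/6757 -528/6757 -4 -1 N
final -4 0 E

n=0: pose=(-4,0,E); sL=15/34, sR=3/10; mL=63/170, mR=6/85; mL+mR=15/34 → advance +1; mR−mL=-3/10 → turn -1·90°
n=1: pose=(-3,0,S); sL=12/29, sR=4/15; mL=148/435, mR=32/435; mL+mR=12/29 → advance +1; mR−mL=-4/15 → turn -1·90°
n=2: pose=(-3,-1,W); sL=30/121, sR=6/17; mL=618/2057, mR=-108/2057; mL+mR=30/121 → advance +1; mR−mL=-6/17 → turn -1·90°
n=3: pose=(-4,-1,N); sL=60/233, sR=12/29; mL=2268/6757, mR=-528/6757; mL+mR=60/233 → advance +1; mR−mL=-12/29 → turn -1·90°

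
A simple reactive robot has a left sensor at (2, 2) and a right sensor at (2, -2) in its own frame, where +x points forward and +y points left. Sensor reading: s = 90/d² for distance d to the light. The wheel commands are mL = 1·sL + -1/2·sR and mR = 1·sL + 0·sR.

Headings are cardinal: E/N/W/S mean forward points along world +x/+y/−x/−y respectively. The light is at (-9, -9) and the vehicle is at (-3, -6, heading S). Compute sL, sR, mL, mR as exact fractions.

18/13 90/17 -279/221 18/13

left sensor world pos  = (-1, -8); dL² = 65
right sensor world pos = (-5, -8); dR² = 17
sL = 90/65 = 18/13
sR = 90/17 = 90/17
mL = 1·sL + -1/2·sR = -279/221
mR = 1·sL + 0·sR = 18/13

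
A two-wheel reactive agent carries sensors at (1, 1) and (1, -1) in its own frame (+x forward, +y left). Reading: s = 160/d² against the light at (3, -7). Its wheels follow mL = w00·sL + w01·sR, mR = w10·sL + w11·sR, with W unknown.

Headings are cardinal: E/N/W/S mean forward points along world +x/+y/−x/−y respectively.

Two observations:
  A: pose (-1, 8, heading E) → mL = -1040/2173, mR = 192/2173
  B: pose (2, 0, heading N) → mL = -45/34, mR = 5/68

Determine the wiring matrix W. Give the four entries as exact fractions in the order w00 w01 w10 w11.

obs A: pose=(-1,8,E) → sL=32/53, sR=32/41, mL=-1040/2173, mR=192/2173
obs B: pose=(2,0,N) → sL=40/17, sR=5/2, mL=-45/34, mR=5/68
sensor matrix S = [[32/53, 32/41], [40/17, 5/2]]; det S = -12080/36941
solve [mL_A; mL_B] = S·[w00; w01] and [mR_A; mR_B] = S·[w10; w11]:
  w00 = 1/2, w01 = -1, w10 = -1/2, w11 = 1/2

1/2 -1 -1/2 1/2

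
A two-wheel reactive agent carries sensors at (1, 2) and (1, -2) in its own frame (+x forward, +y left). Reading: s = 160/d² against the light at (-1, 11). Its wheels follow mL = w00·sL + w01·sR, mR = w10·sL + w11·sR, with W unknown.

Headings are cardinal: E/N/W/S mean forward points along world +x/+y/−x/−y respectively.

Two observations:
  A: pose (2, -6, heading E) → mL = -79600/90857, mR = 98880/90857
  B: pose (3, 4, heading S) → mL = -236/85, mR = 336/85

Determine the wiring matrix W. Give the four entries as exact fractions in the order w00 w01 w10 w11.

-1 -1/2 1 1

obs A: pose=(2,-6,E) → sL=160/241, sR=160/377, mL=-79600/90857, mR=98880/90857
obs B: pose=(3,4,S) → sL=8/5, sR=40/17, mL=-236/85, mR=336/85
sensor matrix S = [[160/241, 160/377], [8/5, 40/17]]; det S = 1363968/1544569
solve [mL_A; mL_B] = S·[w00; w01] and [mR_A; mR_B] = S·[w10; w11]:
  w00 = -1, w01 = -1/2, w10 = 1, w11 = 1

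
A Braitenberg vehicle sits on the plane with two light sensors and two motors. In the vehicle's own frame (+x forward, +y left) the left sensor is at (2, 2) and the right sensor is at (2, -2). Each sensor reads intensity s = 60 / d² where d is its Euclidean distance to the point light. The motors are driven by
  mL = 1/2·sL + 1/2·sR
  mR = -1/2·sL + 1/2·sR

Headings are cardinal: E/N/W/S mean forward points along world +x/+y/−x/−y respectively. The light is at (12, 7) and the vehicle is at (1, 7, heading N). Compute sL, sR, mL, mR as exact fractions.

60/173 12/17 1548/2941 528/2941

left sensor world pos  = (-1, 9); dL² = 173
right sensor world pos = (3, 9); dR² = 85
sL = 60/173 = 60/173
sR = 60/85 = 12/17
mL = 1/2·sL + 1/2·sR = 1548/2941
mR = -1/2·sL + 1/2·sR = 528/2941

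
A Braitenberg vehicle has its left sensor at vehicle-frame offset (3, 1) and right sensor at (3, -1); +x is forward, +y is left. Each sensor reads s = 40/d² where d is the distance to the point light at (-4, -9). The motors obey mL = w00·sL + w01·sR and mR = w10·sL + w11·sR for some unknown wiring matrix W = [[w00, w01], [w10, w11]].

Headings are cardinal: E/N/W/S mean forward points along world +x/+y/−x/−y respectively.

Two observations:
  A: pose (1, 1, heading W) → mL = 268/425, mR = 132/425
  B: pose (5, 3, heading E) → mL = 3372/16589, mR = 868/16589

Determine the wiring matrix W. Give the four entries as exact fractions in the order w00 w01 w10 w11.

obs A: pose=(1,1,W) → sL=8/17, sR=8/25, mL=268/425, mR=132/425
obs B: pose=(5,3,E) → sL=40/313, sR=8/53, mL=3372/16589, mR=868/16589
sensor matrix S = [[8/17, 8/25], [40/313, 8/53]]; det S = 42496/1410065
solve [mL_A; mL_B] = S·[w00; w01] and [mR_A; mR_B] = S·[w10; w11]:
  w00 = 1, w01 = 1/2, w10 = 1, w11 = -1/2

1 1/2 1 -1/2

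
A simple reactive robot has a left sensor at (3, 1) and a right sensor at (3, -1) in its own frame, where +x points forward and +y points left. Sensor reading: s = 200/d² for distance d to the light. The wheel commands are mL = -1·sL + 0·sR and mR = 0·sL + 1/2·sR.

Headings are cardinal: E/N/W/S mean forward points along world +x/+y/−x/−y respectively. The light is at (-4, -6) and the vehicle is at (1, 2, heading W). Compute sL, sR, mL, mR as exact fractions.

200/53 40/17 -200/53 20/17

left sensor world pos  = (-2, 1); dL² = 53
right sensor world pos = (-2, 3); dR² = 85
sL = 200/53 = 200/53
sR = 200/85 = 40/17
mL = -1·sL + 0·sR = -200/53
mR = 0·sL + 1/2·sR = 20/17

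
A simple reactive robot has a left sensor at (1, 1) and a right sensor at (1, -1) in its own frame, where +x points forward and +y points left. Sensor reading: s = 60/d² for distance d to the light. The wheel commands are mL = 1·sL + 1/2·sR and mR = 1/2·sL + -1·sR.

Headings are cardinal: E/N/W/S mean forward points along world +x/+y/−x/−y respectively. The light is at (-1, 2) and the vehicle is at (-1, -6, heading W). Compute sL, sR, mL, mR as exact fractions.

30/41 6/5 273/205 -171/205

left sensor world pos  = (-2, -7); dL² = 82
right sensor world pos = (-2, -5); dR² = 50
sL = 60/82 = 30/41
sR = 60/50 = 6/5
mL = 1·sL + 1/2·sR = 273/205
mR = 1/2·sL + -1·sR = -171/205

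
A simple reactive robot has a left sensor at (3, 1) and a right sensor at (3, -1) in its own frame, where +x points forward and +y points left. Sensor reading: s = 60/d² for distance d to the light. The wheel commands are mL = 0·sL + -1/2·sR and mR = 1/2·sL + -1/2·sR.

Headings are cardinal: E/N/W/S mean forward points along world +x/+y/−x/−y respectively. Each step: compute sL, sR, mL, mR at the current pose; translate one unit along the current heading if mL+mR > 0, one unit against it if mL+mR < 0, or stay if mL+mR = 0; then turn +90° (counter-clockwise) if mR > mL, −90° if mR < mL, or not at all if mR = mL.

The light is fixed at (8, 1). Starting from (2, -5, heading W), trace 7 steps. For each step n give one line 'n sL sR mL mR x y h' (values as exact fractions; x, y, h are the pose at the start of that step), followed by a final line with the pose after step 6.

n=0: pose=(2,-5,W); sL=6/13, sR=30/53; mL=-15/53, mR=-36/689; mL+mR=-231/689 → advance -1; mR−mL=3/13 → turn +1·90°
n=1: pose=(3,-5,S); sL=60/97, sR=20/39; mL=-10/39, mR=200/3783; mL+mR=-770/3783 → advance -1; mR−mL=30/97 → turn +1·90°
n=2: pose=(3,-4,E); sL=3, sR=3/2; mL=-3/4, mR=3/4; mL+mR=0 → advance +0; mR−mL=3/2 → turn +1·90°
n=3: pose=(3,-4,N); sL=3/2, sR=3; mL=-3/2, mR=-3/4; mL+mR=-9/4 → advance -1; mR−mL=3/4 → turn +1·90°
n=4: pose=(3,-5,W); sL=60/113, sR=60/89; mL=-30/89, mR=-720/10057; mL+mR=-4110/10057 → advance -1; mR−mL=30/113 → turn +1·90°
n=5: pose=(4,-5,S); sL=2/3, sR=30/53; mL=-15/53, mR=8/159; mL+mR=-37/159 → advance -1; mR−mL=1/3 → turn +1·90°
n=6: pose=(4,-4,E); sL=60/17, sR=60/37; mL=-30/37, mR=600/629; mL+mR=90/629 → advance +1; mR−mL=30/17 → turn +1·90°

0 6/13 30/53 -15/53 -36/689 2 -5 W
1 60/97 20/39 -10/39 200/3783 3 -5 S
2 3 3/2 -3/4 3/4 3 -4 E
3 3/2 3 -3/2 -3/4 3 -4 N
4 60/113 60/89 -30/89 -720/10057 3 -5 W
5 2/3 30/53 -15/53 8/159 4 -5 S
6 60/17 60/37 -30/37 600/629 4 -4 E
final 5 -4 N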